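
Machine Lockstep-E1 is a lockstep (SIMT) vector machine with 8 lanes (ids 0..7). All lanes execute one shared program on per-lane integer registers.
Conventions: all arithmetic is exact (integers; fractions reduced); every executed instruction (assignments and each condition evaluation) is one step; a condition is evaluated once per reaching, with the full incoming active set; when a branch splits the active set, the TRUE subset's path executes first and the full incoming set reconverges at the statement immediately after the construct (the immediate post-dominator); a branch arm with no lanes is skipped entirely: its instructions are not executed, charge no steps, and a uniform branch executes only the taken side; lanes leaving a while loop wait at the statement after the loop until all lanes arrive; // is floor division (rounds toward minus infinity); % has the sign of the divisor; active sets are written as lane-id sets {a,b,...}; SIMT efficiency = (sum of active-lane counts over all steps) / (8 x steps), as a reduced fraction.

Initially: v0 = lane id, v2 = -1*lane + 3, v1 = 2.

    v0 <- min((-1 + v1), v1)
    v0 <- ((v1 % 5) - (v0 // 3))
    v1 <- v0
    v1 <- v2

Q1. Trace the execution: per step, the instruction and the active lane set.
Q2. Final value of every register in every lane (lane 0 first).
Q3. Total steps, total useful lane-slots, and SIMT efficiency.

step 0: v0 <- min((-1 + v1), v1)     {0,1,2,3,4,5,6,7}
step 1: v0 <- ((v1 % 5) - (v0 // 3)) {0,1,2,3,4,5,6,7}
step 2: v1 <- v0                     {0,1,2,3,4,5,6,7}
step 3: v1 <- v2                     {0,1,2,3,4,5,6,7}

Answer: 4 steps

v0: 2,2,2,2,2,2,2,2
v2: 3,2,1,0,-1,-2,-3,-4
v1: 3,2,1,0,-1,-2,-3,-4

steps = 4; useful = 32; efficiency = 32/32 = 1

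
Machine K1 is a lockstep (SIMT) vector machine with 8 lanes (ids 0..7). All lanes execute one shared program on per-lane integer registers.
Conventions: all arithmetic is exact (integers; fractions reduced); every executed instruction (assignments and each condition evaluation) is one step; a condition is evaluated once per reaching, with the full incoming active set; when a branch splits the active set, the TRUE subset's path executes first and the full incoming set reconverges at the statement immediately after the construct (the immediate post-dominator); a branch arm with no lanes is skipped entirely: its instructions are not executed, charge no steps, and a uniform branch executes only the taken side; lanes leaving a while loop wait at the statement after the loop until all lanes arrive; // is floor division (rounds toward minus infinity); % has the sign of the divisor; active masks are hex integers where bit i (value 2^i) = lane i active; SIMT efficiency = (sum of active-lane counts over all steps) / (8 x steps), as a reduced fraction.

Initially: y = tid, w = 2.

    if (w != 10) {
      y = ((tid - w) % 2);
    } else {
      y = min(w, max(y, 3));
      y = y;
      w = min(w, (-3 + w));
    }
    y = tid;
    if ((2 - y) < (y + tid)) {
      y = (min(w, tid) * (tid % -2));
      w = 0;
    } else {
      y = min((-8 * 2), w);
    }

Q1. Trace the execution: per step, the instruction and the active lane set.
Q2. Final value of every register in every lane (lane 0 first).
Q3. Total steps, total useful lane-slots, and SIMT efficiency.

step 0: eval (w != 10)               0xff
step 1: y <- ((tid - w) % 2)         0xff
step 2: y <- tid                     0xff
step 3: eval ((2 - y) < (y + tid))   0xff
step 4: y <- (min(w, tid) * (tid % -2)) 0xfe
step 5: w <- 0                       0xfe
step 6: y <- min((-8 * 2), w)        0x01

Answer: 7 steps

y: -16,-1,0,-2,0,-2,0,-2
w: 2,0,0,0,0,0,0,0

steps = 7; useful = 47; efficiency = 47/56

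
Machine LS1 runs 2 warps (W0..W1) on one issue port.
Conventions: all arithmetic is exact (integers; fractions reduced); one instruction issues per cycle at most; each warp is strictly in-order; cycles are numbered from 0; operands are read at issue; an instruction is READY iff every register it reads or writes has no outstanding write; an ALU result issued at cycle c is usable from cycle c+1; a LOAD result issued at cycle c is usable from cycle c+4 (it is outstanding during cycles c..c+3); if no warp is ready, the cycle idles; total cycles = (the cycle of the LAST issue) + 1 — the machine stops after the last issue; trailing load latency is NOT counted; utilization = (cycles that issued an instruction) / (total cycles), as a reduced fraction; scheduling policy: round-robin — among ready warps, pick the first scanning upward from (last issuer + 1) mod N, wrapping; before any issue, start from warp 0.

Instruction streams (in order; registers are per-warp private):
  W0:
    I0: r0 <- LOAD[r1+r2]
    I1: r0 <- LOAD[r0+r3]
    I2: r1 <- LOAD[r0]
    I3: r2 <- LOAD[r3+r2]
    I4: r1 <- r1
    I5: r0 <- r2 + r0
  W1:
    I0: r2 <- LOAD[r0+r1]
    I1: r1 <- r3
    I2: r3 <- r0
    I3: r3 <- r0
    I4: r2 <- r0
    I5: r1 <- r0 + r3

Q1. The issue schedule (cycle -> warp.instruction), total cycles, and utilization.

cycle 0: W0.I0
cycle 1: W1.I0
cycle 2: W1.I1
cycle 3: W1.I2
cycle 4: W0.I1
cycle 5: W1.I3
cycle 6: W1.I4
cycle 7: W1.I5
cycle 8: W0.I2
cycle 9: W0.I3
cycle 10: idle
cycle 11: idle
cycle 12: W0.I4
cycle 13: W0.I5

Answer: 14 cycles, utilization 6/7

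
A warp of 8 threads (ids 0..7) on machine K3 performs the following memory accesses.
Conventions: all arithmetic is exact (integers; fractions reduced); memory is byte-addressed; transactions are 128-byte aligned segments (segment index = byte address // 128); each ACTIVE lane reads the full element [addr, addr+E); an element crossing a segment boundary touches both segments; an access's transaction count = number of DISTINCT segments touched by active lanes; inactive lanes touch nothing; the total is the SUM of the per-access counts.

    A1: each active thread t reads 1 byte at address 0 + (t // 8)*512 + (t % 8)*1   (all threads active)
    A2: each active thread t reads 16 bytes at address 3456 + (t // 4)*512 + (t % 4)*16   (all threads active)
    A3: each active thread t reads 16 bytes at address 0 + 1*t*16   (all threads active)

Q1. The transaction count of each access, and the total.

A1: 1 transaction
A2: 2 transactions
A3: 1 transaction

Answer: 1,2,1; total 4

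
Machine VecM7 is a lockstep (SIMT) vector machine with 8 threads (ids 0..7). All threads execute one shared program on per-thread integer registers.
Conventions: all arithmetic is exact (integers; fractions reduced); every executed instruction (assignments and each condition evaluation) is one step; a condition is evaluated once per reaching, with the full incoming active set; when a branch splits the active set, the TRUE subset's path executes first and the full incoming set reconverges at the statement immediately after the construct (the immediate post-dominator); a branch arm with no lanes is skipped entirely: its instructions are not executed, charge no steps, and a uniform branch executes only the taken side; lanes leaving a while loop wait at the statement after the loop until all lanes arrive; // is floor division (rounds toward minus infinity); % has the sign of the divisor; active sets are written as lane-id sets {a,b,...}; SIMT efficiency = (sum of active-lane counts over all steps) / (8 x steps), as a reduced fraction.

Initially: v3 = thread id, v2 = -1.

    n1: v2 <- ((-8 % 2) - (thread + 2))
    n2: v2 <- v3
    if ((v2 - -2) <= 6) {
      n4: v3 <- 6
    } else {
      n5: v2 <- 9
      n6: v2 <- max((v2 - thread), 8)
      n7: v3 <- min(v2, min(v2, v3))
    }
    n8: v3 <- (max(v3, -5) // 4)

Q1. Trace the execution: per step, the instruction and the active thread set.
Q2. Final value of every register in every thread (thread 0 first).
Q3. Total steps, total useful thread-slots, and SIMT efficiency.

step 0: v2 <- ((-8 % 2) - (thread + 2)) {0,1,2,3,4,5,6,7}
step 1: v2 <- v3                     {0,1,2,3,4,5,6,7}
step 2: eval ((v2 - -2) <= 6)        {0,1,2,3,4,5,6,7}
step 3: v3 <- 6                      {0,1,2,3,4}
step 4: v2 <- 9                      {5,6,7}
step 5: v2 <- max((v2 - thread), 8)  {5,6,7}
step 6: v3 <- min(v2, min(v2, v3))   {5,6,7}
step 7: v3 <- (max(v3, -5) // 4)     {0,1,2,3,4,5,6,7}

Answer: 8 steps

v3: 1,1,1,1,1,1,1,1
v2: 0,1,2,3,4,8,8,8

steps = 8; useful = 46; efficiency = 46/64 = 23/32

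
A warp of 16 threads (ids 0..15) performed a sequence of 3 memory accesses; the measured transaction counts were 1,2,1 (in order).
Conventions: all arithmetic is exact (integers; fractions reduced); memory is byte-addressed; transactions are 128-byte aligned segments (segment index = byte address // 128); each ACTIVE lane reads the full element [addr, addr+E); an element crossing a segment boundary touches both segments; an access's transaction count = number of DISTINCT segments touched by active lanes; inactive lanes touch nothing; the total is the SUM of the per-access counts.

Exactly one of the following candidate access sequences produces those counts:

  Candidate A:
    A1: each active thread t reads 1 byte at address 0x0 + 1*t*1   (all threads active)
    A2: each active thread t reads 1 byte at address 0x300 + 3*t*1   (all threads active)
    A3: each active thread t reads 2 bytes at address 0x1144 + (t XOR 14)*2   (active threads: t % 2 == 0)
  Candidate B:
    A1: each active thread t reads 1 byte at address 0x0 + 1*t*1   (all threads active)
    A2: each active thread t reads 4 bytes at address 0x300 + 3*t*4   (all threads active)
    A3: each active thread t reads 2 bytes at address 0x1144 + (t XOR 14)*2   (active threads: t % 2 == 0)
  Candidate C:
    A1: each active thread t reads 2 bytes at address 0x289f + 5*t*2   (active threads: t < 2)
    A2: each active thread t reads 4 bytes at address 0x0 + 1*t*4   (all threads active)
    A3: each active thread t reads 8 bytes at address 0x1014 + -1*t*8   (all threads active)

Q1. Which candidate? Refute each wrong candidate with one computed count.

A: A2 gives 1 transaction, not 2
C: A2 gives 1 transaction, not 2
B: all counts match (1,2,1)

Answer: B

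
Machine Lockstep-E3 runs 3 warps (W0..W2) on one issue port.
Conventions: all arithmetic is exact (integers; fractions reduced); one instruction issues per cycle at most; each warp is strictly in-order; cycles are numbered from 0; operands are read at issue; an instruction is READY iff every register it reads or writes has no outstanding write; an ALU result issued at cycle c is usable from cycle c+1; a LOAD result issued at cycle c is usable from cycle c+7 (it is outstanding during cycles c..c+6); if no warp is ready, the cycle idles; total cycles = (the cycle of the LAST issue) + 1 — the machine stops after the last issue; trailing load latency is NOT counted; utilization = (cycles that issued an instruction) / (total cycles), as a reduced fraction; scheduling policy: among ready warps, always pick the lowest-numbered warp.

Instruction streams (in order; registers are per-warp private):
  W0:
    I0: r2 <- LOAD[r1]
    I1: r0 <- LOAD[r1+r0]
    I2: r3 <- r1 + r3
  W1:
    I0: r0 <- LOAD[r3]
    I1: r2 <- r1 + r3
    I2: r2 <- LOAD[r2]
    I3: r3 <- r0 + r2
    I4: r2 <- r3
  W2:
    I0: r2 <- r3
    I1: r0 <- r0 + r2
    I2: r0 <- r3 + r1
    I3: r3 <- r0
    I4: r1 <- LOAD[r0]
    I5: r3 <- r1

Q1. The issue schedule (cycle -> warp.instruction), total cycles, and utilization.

cycle 0: W0.I0
cycle 1: W0.I1
cycle 2: W0.I2
cycle 3: W1.I0
cycle 4: W1.I1
cycle 5: W1.I2
cycle 6: W2.I0
cycle 7: W2.I1
cycle 8: W2.I2
cycle 9: W2.I3
cycle 10: W2.I4
cycle 11: idle
cycle 12: W1.I3
cycle 13: W1.I4
cycle 14: idle
cycle 15: idle
cycle 16: idle
cycle 17: W2.I5

Answer: 18 cycles, utilization 7/9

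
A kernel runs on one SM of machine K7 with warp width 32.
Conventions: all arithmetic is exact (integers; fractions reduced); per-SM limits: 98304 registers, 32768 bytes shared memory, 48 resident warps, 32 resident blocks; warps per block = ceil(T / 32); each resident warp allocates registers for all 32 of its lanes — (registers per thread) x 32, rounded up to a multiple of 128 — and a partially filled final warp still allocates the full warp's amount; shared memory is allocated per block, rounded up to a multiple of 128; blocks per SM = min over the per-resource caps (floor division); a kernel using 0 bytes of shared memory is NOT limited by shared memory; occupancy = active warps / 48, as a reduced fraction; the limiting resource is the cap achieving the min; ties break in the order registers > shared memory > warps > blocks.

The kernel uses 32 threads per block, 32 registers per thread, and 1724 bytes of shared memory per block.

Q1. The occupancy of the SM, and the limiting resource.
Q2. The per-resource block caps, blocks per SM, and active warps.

Answer: occupancy 3/8, limited by shared memory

registers: 96 blocks
shared memory: 18 blocks
warps: 48 blocks
blocks: 32 blocks

Answer: 18 blocks, 18 active warps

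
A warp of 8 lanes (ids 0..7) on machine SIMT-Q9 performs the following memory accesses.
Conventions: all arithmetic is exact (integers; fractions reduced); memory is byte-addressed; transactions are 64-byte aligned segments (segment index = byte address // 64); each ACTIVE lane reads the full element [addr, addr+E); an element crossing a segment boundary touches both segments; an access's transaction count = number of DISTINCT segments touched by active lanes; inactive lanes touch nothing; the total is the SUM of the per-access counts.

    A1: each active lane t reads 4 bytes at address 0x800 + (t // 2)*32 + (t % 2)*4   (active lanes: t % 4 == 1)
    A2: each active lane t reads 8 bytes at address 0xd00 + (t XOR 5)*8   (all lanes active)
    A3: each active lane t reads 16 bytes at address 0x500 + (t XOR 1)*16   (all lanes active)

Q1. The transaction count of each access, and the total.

A1: 2 transactions
A2: 1 transaction
A3: 2 transactions

Answer: 2,1,2; total 5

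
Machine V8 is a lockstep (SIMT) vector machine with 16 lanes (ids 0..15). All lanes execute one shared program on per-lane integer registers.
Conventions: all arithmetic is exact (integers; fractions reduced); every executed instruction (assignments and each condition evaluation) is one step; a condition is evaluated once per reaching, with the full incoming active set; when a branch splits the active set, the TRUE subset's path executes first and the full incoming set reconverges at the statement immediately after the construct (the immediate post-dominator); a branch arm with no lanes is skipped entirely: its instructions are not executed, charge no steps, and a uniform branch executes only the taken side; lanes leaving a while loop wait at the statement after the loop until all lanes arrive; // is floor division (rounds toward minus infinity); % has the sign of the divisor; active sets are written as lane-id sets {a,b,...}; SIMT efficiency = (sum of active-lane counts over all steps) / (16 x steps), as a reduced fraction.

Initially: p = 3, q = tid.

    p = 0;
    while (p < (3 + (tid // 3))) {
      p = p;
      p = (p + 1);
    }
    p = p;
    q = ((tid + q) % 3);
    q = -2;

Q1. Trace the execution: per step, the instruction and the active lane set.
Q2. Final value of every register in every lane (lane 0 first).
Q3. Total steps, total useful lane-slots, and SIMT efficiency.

step 0: p <- 0                       {0,1,2,3,4,5,6,7,8,9,10,11,12,13,14,15}
step 1: eval (p < (3 + (tid // 3)))  {0,1,2,3,4,5,6,7,8,9,10,11,12,13,14,15}
step 2: p <- p                       {0,1,2,3,4,5,6,7,8,9,10,11,12,13,14,15}
step 3: p <- (p + 1)                 {0,1,2,3,4,5,6,7,8,9,10,11,12,13,14,15}
step 4: eval (p < (3 + (tid // 3)))  {0,1,2,3,4,5,6,7,8,9,10,11,12,13,14,15}
step 5: p <- p                       {0,1,2,3,4,5,6,7,8,9,10,11,12,13,14,15}
step 6: p <- (p + 1)                 {0,1,2,3,4,5,6,7,8,9,10,11,12,13,14,15}
step 7: eval (p < (3 + (tid // 3)))  {0,1,2,3,4,5,6,7,8,9,10,11,12,13,14,15}
step 8: p <- p                       {0,1,2,3,4,5,6,7,8,9,10,11,12,13,14,15}
step 9: p <- (p + 1)                 {0,1,2,3,4,5,6,7,8,9,10,11,12,13,14,15}
step 10: eval (p < (3 + (tid // 3)))  {0,1,2,3,4,5,6,7,8,9,10,11,12,13,14,15}
step 11: p <- p                       {3,4,5,6,7,8,9,10,11,12,13,14,15}
step 12: p <- (p + 1)                 {3,4,5,6,7,8,9,10,11,12,13,14,15}
step 13: eval (p < (3 + (tid // 3)))  {3,4,5,6,7,8,9,10,11,12,13,14,15}
step 14: p <- p                       {6,7,8,9,10,11,12,13,14,15}
step 15: p <- (p + 1)                 {6,7,8,9,10,11,12,13,14,15}
step 16: eval (p < (3 + (tid // 3)))  {6,7,8,9,10,11,12,13,14,15}
step 17: p <- p                       {9,10,11,12,13,14,15}
step 18: p <- (p + 1)                 {9,10,11,12,13,14,15}
step 19: eval (p < (3 + (tid // 3)))  {9,10,11,12,13,14,15}
step 20: p <- p                       {12,13,14,15}
step 21: p <- (p + 1)                 {12,13,14,15}
step 22: eval (p < (3 + (tid // 3)))  {12,13,14,15}
step 23: p <- p                       {15}
step 24: p <- (p + 1)                 {15}
step 25: eval (p < (3 + (tid // 3)))  {15}
step 26: p <- p                       {0,1,2,3,4,5,6,7,8,9,10,11,12,13,14,15}
step 27: q <- ((tid + q) % 3)         {0,1,2,3,4,5,6,7,8,9,10,11,12,13,14,15}
step 28: q <- -2                      {0,1,2,3,4,5,6,7,8,9,10,11,12,13,14,15}

Answer: 29 steps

p: 3,3,3,4,4,4,5,5,5,6,6,6,7,7,7,8
q: -2,-2,-2,-2,-2,-2,-2,-2,-2,-2,-2,-2,-2,-2,-2,-2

steps = 29; useful = 329; efficiency = 329/464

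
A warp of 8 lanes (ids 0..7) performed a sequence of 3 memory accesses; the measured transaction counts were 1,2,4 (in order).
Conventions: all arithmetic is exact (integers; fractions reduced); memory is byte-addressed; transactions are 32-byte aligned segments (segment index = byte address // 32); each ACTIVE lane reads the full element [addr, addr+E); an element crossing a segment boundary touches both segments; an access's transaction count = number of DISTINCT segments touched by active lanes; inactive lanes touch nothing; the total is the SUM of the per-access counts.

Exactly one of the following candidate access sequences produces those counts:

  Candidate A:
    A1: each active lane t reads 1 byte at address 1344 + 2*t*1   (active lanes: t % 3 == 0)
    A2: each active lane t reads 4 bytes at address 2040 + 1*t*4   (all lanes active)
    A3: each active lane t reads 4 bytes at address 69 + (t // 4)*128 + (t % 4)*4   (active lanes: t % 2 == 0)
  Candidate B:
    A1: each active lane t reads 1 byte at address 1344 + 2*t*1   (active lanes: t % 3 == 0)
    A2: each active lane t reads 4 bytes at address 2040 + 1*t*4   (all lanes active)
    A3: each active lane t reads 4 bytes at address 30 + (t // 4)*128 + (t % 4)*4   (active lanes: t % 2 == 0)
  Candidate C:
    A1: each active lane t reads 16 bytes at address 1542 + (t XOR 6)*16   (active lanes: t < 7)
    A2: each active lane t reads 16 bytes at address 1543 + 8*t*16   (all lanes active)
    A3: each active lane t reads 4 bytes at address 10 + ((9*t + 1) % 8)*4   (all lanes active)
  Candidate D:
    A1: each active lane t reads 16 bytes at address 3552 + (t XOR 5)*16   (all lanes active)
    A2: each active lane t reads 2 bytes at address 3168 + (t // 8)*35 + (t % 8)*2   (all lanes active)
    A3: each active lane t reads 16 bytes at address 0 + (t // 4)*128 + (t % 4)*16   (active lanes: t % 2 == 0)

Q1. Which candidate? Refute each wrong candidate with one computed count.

A: A3 gives 2 transactions, not 4
C: A1 gives 5 transactions, not 1
D: A1 gives 4 transactions, not 1
B: all counts match (1,2,4)

Answer: B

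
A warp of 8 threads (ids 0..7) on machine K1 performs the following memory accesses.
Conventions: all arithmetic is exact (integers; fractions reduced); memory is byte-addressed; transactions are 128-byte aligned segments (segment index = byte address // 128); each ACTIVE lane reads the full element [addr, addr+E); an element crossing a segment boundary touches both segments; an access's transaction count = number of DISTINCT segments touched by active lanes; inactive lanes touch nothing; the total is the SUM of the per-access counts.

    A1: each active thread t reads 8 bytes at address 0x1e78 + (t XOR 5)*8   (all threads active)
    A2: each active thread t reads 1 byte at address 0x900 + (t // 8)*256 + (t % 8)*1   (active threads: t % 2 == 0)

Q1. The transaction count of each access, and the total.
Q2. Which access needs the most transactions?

A1: 2 transactions
A2: 1 transaction

Answer: 2,1; total 3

Answer: A1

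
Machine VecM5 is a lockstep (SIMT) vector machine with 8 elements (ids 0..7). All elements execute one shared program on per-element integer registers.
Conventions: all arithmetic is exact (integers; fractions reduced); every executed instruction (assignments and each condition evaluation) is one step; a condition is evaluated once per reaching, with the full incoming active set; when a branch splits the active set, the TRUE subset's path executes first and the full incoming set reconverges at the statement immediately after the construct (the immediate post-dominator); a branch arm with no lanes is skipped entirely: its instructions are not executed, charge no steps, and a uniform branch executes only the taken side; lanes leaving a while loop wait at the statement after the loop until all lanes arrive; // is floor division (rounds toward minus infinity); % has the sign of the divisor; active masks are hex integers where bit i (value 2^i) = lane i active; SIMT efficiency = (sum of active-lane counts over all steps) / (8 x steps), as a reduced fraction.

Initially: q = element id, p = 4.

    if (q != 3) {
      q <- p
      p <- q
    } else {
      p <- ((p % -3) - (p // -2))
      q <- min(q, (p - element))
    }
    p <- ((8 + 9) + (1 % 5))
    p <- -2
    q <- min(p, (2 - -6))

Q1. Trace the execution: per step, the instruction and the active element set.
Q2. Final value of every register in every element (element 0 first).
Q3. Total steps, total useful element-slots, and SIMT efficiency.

step 0: eval (q != 3)                0xff
step 1: q <- p                       0xf7
step 2: p <- q                       0xf7
step 3: p <- ((p % -3) - (p // -2))  0x08
step 4: q <- min(q, (p - element))   0x08
step 5: p <- ((8 + 9) + (1 % 5))     0xff
step 6: p <- -2                      0xff
step 7: q <- min(p, (2 - -6))        0xff

Answer: 8 steps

q: -2,-2,-2,-2,-2,-2,-2,-2
p: -2,-2,-2,-2,-2,-2,-2,-2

steps = 8; useful = 48; efficiency = 48/64 = 3/4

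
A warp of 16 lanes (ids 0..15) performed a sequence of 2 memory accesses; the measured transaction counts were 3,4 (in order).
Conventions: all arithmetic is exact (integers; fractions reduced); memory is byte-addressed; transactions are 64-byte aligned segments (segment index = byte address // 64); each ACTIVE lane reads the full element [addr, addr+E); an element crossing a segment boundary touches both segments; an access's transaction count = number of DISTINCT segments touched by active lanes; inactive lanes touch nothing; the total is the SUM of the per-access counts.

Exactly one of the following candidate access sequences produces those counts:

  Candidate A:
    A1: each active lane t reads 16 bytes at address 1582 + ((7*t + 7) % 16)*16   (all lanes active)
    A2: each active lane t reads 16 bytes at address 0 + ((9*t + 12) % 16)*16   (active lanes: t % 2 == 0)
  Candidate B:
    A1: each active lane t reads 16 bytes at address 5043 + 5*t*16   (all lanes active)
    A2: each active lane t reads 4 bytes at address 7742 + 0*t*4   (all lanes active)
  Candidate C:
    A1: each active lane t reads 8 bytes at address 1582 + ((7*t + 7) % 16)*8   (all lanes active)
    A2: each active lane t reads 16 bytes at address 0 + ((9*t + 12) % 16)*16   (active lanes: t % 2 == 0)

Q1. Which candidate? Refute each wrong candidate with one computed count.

A: A1 gives 5 transactions, not 3
B: A1 gives 20 transactions, not 3
C: all counts match (3,4)

Answer: C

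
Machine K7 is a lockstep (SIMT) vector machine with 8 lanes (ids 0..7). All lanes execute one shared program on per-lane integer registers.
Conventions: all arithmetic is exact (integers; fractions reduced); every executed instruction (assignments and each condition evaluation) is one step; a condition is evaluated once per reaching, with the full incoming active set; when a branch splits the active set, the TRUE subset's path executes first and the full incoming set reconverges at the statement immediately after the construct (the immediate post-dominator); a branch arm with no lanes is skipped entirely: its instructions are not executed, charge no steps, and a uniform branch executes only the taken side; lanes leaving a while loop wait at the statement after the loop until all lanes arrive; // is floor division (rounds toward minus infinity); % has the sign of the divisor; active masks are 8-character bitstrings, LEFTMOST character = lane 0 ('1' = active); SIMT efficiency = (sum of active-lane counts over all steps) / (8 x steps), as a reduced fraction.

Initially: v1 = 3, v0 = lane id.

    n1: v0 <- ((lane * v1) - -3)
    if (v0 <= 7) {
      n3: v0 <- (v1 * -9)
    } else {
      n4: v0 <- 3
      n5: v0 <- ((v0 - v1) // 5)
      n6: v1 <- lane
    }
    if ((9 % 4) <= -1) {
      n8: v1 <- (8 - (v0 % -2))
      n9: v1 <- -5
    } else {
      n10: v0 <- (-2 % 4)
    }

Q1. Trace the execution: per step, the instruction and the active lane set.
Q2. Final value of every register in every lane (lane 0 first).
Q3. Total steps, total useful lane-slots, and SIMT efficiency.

step 0: v0 <- ((lane * v1) - -3)     11111111
step 1: eval (v0 <= 7)               11111111
step 2: v0 <- (v1 * -9)              11000000
step 3: v0 <- 3                      00111111
step 4: v0 <- ((v0 - v1) // 5)       00111111
step 5: v1 <- lane                   00111111
step 6: eval ((9 % 4) <= -1)         11111111
step 7: v0 <- (-2 % 4)               11111111

Answer: 8 steps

v1: 3,3,2,3,4,5,6,7
v0: 2,2,2,2,2,2,2,2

steps = 8; useful = 52; efficiency = 52/64 = 13/16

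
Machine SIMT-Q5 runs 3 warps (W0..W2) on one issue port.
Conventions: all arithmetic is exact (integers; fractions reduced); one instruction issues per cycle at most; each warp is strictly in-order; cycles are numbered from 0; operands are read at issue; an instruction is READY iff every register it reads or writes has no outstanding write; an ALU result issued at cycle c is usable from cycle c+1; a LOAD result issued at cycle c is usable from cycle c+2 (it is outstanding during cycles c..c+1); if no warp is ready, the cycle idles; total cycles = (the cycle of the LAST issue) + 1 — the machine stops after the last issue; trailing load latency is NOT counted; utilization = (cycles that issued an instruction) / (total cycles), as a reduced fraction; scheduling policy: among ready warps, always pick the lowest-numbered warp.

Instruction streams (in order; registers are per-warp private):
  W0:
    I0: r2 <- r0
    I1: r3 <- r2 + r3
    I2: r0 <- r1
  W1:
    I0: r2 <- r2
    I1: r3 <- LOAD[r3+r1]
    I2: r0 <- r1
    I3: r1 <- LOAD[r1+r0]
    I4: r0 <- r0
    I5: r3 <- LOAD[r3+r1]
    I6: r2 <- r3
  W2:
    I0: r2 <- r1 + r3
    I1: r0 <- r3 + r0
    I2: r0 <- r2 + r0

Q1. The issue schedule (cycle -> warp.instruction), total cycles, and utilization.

cycle 0: W0.I0
cycle 1: W0.I1
cycle 2: W0.I2
cycle 3: W1.I0
cycle 4: W1.I1
cycle 5: W1.I2
cycle 6: W1.I3
cycle 7: W1.I4
cycle 8: W1.I5
cycle 9: W2.I0
cycle 10: W1.I6
cycle 11: W2.I1
cycle 12: W2.I2

Answer: 13 cycles, utilization 1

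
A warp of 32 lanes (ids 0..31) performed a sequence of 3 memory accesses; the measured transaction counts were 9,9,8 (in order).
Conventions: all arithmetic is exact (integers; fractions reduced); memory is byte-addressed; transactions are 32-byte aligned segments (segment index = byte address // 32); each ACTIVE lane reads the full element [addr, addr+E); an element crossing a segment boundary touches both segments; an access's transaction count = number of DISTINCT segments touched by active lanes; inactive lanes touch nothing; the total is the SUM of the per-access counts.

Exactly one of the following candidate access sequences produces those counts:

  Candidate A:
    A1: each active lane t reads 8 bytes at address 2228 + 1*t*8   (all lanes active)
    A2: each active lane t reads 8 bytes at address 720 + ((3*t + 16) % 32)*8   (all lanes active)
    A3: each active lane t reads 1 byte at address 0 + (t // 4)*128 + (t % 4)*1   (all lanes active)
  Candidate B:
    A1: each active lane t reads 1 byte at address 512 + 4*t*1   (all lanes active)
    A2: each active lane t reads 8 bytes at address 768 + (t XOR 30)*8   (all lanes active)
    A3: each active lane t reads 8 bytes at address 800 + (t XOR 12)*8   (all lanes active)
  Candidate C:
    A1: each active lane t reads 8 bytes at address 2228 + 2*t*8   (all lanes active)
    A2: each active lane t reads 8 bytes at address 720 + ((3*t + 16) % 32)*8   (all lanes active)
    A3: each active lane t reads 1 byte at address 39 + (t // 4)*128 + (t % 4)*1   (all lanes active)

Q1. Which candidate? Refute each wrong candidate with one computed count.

B: A1 gives 4 transactions, not 9
C: A1 gives 17 transactions, not 9
A: all counts match (9,9,8)

Answer: A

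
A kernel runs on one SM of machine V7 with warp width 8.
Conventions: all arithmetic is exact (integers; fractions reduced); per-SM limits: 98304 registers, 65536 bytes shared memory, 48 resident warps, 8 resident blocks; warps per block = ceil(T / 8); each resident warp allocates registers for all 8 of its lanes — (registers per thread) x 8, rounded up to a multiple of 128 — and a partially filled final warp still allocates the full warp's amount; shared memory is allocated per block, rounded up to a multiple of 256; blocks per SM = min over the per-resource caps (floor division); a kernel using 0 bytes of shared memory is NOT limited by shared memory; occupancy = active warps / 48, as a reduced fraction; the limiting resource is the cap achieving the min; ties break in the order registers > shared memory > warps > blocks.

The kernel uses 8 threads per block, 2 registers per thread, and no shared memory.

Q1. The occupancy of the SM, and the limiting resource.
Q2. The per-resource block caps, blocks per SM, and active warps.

Answer: occupancy 1/6, limited by blocks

registers: 768 blocks
shared memory: no limit (kernel uses none)
warps: 48 blocks
blocks: 8 blocks

Answer: 8 blocks, 8 active warps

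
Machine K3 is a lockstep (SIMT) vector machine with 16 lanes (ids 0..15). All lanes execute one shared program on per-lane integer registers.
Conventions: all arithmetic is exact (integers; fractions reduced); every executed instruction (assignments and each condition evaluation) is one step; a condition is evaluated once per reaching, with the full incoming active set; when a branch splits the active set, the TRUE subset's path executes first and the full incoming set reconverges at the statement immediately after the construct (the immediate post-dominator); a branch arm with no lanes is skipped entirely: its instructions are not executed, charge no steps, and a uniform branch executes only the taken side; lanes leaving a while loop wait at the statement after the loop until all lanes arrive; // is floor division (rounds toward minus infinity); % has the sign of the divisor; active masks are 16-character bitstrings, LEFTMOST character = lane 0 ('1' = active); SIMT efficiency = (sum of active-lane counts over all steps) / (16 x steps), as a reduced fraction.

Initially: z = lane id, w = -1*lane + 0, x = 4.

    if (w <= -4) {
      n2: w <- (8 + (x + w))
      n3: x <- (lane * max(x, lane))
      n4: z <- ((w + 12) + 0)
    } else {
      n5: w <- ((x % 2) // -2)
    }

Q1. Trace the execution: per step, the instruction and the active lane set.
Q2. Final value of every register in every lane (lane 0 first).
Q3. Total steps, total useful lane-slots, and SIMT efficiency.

step 0: eval (w <= -4)               1111111111111111
step 1: w <- (8 + (x + w))           0000111111111111
step 2: x <- (lane * max(x, lane))   0000111111111111
step 3: z <- ((w + 12) + 0)          0000111111111111
step 4: w <- ((x % 2) // -2)         1111000000000000

Answer: 5 steps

z: 0,1,2,3,20,19,18,17,16,15,14,13,12,11,10,9
w: 0,0,0,0,8,7,6,5,4,3,2,1,0,-1,-2,-3
x: 4,4,4,4,16,25,36,49,64,81,100,121,144,169,196,225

steps = 5; useful = 56; efficiency = 56/80 = 7/10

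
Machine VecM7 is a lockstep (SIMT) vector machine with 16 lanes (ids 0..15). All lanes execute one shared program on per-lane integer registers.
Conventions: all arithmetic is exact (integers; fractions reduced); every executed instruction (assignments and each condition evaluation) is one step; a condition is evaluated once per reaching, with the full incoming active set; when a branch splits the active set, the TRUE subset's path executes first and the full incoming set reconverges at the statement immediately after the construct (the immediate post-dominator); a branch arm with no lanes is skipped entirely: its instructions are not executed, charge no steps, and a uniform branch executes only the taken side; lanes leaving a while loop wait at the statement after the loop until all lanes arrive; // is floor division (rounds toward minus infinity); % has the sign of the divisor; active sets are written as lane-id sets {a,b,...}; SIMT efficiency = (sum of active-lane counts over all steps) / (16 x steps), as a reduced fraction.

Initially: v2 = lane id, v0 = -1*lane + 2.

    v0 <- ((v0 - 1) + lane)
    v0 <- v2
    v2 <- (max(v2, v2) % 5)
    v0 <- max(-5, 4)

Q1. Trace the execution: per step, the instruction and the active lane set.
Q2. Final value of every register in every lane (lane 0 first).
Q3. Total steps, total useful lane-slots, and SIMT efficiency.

step 0: v0 <- ((v0 - 1) + lane)      {0,1,2,3,4,5,6,7,8,9,10,11,12,13,14,15}
step 1: v0 <- v2                     {0,1,2,3,4,5,6,7,8,9,10,11,12,13,14,15}
step 2: v2 <- (max(v2, v2) % 5)      {0,1,2,3,4,5,6,7,8,9,10,11,12,13,14,15}
step 3: v0 <- max(-5, 4)             {0,1,2,3,4,5,6,7,8,9,10,11,12,13,14,15}

Answer: 4 steps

v2: 0,1,2,3,4,0,1,2,3,4,0,1,2,3,4,0
v0: 4,4,4,4,4,4,4,4,4,4,4,4,4,4,4,4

steps = 4; useful = 64; efficiency = 64/64 = 1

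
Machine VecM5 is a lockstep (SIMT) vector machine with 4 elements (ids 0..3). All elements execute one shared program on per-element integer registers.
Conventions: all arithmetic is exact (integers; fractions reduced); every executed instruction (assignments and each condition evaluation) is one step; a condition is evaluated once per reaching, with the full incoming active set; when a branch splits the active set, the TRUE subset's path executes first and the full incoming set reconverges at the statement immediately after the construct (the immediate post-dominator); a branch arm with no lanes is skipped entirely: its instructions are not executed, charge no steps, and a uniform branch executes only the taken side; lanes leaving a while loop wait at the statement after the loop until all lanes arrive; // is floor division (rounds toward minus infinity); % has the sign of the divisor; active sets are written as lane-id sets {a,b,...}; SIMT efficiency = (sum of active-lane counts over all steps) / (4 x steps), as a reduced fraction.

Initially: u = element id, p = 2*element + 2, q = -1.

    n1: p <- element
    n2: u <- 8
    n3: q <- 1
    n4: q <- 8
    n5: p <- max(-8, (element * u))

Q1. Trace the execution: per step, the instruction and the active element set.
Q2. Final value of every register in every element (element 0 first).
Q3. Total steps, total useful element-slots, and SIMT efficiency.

step 0: p <- element                 {0,1,2,3}
step 1: u <- 8                       {0,1,2,3}
step 2: q <- 1                       {0,1,2,3}
step 3: q <- 8                       {0,1,2,3}
step 4: p <- max(-8, (element * u))  {0,1,2,3}

Answer: 5 steps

u: 8,8,8,8
p: 0,8,16,24
q: 8,8,8,8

steps = 5; useful = 20; efficiency = 20/20 = 1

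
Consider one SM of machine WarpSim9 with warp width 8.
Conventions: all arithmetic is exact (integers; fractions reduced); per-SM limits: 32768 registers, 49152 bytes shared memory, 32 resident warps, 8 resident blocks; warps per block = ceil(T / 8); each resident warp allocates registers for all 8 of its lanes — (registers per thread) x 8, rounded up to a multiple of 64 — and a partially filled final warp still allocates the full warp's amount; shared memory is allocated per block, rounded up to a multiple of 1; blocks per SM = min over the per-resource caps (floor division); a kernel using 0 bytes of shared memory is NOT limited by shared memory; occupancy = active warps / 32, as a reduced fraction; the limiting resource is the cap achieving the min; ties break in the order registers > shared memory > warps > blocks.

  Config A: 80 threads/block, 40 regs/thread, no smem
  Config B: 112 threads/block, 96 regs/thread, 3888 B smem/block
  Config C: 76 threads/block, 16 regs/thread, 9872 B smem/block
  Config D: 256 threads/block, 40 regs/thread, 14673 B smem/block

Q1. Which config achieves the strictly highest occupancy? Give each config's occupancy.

occupancies: A 15/16, B 7/8, C 15/16, D 1

Answer: D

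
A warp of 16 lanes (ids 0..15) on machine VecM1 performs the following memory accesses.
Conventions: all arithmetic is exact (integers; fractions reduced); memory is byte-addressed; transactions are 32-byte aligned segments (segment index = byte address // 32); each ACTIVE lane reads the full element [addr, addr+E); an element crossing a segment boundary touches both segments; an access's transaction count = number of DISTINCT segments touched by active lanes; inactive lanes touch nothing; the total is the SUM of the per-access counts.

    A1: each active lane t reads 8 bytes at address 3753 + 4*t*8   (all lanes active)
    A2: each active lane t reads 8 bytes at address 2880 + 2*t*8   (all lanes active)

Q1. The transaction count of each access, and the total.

A1: 16 transactions
A2: 8 transactions

Answer: 16,8; total 24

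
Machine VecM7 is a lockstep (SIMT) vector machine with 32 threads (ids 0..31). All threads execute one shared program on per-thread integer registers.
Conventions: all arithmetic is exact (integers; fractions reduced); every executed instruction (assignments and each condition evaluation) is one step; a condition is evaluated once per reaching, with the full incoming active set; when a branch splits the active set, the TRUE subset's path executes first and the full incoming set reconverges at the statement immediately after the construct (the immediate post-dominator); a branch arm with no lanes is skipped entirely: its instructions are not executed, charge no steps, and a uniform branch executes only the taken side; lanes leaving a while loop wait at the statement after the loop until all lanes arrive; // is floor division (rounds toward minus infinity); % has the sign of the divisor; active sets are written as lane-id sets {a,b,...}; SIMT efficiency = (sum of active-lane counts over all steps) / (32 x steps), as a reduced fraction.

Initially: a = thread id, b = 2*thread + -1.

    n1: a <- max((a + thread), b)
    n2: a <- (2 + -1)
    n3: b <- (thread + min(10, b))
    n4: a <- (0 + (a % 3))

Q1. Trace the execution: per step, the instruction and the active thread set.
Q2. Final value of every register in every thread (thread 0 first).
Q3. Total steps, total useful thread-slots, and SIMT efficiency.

step 0: a <- max((a + thread), b)    {0,1,2,3,4,5,6,7,8,9,10,11,12,13,14,15,16,17,18,19,20,21,22,23,24,25,26,27,28,29,30,31}
step 1: a <- (2 + -1)                {0,1,2,3,4,5,6,7,8,9,10,11,12,13,14,15,16,17,18,19,20,21,22,23,24,25,26,27,28,29,30,31}
step 2: b <- (thread + min(10, b))   {0,1,2,3,4,5,6,7,8,9,10,11,12,13,14,15,16,17,18,19,20,21,22,23,24,25,26,27,28,29,30,31}
step 3: a <- (0 + (a % 3))           {0,1,2,3,4,5,6,7,8,9,10,11,12,13,14,15,16,17,18,19,20,21,22,23,24,25,26,27,28,29,30,31}

Answer: 4 steps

a: 1,1,1,1,1,1,1,1,1,1,1,1,1,1,1,1,1,1,1,1,1,1,1,1,1,1,1,1,1,1,1,1
b: -1,2,5,8,11,14,16,17,18,19,20,21,22,23,24,25,26,27,28,29,30,31,32,33,34,35,36,37,38,39,40,41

steps = 4; useful = 128; efficiency = 128/128 = 1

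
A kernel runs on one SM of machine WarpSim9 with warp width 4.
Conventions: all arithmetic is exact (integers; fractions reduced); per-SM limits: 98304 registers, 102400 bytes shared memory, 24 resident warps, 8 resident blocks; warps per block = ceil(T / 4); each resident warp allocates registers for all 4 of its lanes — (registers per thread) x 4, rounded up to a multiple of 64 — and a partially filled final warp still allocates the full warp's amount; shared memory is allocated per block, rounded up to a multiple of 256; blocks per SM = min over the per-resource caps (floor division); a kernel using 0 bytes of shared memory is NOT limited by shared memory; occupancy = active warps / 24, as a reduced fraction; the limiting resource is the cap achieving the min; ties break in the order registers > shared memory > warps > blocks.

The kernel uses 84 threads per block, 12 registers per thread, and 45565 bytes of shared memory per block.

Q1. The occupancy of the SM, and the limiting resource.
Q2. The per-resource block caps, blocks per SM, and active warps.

Answer: occupancy 7/8, limited by warps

registers: 73 blocks
shared memory: 2 blocks
warps: 1 block
blocks: 8 blocks

Answer: 1 block, 21 active warps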